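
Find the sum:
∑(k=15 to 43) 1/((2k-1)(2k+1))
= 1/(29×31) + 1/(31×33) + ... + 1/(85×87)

Partial fractions: 1/((2k-1)(2k+1)) = (1/2)[1/(2k-1) - 1/(2k+1)]
The series telescopes:
= (1/2)[1/29 - 1/87]
= 1/87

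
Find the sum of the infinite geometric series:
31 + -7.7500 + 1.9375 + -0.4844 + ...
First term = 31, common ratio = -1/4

For |r| < 1, S = a / (1 - r)
S = 31 / (1 - (-1/4))
S = 31 / (5/4)
S = 124/5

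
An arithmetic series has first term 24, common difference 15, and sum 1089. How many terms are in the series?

Using S = n/2 × [2a + (n-1)d]
1089 = n/2 × [2(24) + (n-1)(15)]
1089 = n/2 × [48 + 15n - 15]
2178 = n × [33 + 15n]
15n² + (33)n - 2178 = 0
Discriminant: Δ = (33)² - 4(15)(-2178) = 1089 + 130680 = 131769
√Δ = 363
n = [-(33) + √Δ] / (2·15) = (-33 + 363) / 30 = 330 / 30 = 11
(The negative root is discarded since n must be a positive integer.)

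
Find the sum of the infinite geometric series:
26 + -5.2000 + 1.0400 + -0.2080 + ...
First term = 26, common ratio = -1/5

For |r| < 1, S = a / (1 - r)
S = 26 / (1 - (-1/5))
S = 26 / (6/5)
S = 65/3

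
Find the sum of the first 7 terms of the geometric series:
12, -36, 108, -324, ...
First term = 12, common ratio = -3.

Sₙ = a(1 - rⁿ) / (1 - r)
S_7 = 12(1 - (-3)^7) / (1 - (-3))
S_7 = 12(1 - (-2187)) / (4)
S_7 = 6564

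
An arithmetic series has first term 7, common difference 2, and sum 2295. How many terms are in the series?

Using S = n/2 × [2a + (n-1)d]
2295 = n/2 × [2(7) + (n-1)(2)]
2295 = n/2 × [14 + 2n - 2]
4590 = n × [12 + 2n]
2n² + (12)n - 4590 = 0
Discriminant: Δ = (12)² - 4(2)(-4590) = 144 + 36720 = 36864
√Δ = 192
n = [-(12) + √Δ] / (2·2) = (-12 + 192) / 4 = 180 / 4 = 45
(The negative root is discarded since n must be a positive integer.)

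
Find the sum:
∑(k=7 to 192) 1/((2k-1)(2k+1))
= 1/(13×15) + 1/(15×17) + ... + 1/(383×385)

Partial fractions: 1/((2k-1)(2k+1)) = (1/2)[1/(2k-1) - 1/(2k+1)]
The series telescopes:
= (1/2)[1/13 - 1/385]
= 186/5005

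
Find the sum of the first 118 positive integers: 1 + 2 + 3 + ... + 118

Formula: ∑k = n(n+1)/2
= 118×119/2
= 14042/2
= 7021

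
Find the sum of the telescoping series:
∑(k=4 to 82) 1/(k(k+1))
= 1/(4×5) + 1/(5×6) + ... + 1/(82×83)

Partial fractions: 1/(k(k+1)) = 1/k - 1/(k+1)
The series telescopes:
= (1/4 - 1/5) + (1/5 - 1/6) + ... + (1/82 - 1/83)
= 1/4 - 1/83
= 79/332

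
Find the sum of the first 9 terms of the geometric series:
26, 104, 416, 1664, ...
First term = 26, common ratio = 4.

Sₙ = a(1 - rⁿ) / (1 - r)
S_9 = 26(1 - 4^9) / (1 - 4)
S_9 = 26(1 - 262144) / (-3)
S_9 = 2271906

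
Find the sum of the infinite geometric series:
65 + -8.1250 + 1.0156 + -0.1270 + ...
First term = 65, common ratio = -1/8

For |r| < 1, S = a / (1 - r)
S = 65 / (1 - (-1/8))
S = 65 / (9/8)
S = 520/9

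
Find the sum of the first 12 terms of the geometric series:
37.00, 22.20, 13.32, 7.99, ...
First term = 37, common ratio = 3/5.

Sₙ = a(1 - rⁿ) / (1 - r)
S_12 = 37(1 - (3/5)^12) / (1 - (3/5))
S_12 = 37(1 - (531441/244140625)) / (2/5)
S_12 = 4506769904/48828125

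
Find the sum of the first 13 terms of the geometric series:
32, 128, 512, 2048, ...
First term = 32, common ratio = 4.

Sₙ = a(1 - rⁿ) / (1 - r)
S_13 = 32(1 - 4^13) / (1 - 4)
S_13 = 32(1 - 67108864) / (-3)
S_13 = 715827872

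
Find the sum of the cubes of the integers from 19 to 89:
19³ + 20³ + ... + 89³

Use ∑_{k=1}^{n} k³ = [n(n+1)/2]², then subtract the first 18 terms.
∑_{k=1}^{89} k³ = [89×90/2]² = 4005² = 16040025
∑_{k=1}^{18} k³ = [18×19/2]² = 171² = 29241
∑_{k=19}^{89} k³ = 16040025 - 29241 = 16010784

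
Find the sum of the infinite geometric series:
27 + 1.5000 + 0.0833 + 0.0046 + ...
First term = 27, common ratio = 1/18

For |r| < 1, S = a / (1 - r)
S = 27 / (1 - (1/18))
S = 27 / (17/18)
S = 486/17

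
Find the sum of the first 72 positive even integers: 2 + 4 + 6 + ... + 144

Sum of first n even numbers = n(n+1)
= 72×73
= 5256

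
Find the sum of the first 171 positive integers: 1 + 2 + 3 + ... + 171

Formula: ∑k = n(n+1)/2
= 171×172/2
= 29412/2
= 14706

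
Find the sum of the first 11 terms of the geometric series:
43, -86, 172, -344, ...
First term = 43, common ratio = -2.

Sₙ = a(1 - rⁿ) / (1 - r)
S_11 = 43(1 - (-2)^11) / (1 - (-2))
S_11 = 43(1 - (-2048)) / (3)
S_11 = 29369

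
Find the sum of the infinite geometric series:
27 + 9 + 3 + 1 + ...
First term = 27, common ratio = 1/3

For |r| < 1, S = a / (1 - r)
S = 27 / (1 - (1/3))
S = 27 / (2/3)
S = 81/2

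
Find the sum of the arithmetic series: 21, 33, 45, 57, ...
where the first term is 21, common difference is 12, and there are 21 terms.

Sₙ = n/2 × (first + last)
Last term = a + (n-1)d = 21 + (21-1)×12 = 261
S_21 = 21/2 × (21 + 261)
S_21 = 21/2 × 282 = 2961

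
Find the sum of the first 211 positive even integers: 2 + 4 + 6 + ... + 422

Sum of first n even numbers = n(n+1)
= 211×212
= 44732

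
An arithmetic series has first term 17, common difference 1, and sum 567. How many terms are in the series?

Using S = n/2 × [2a + (n-1)d]
567 = n/2 × [2(17) + (n-1)(1)]
567 = n/2 × [34 + 1n - 1]
1134 = n × [33 + 1n]
1n² + (33)n - 1134 = 0
Discriminant: Δ = (33)² - 4(1)(-1134) = 1089 + 4536 = 5625
√Δ = 75
n = [-(33) + √Δ] / (2·1) = (-33 + 75) / 2 = 42 / 2 = 21
(The negative root is discarded since n must be a positive integer.)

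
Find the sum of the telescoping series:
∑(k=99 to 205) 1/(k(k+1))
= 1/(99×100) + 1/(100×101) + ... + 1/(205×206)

Partial fractions: 1/(k(k+1)) = 1/k - 1/(k+1)
The series telescopes:
= (1/99 - 1/100) + (1/100 - 1/101) + ... + (1/205 - 1/206)
= 1/99 - 1/206
= 107/20394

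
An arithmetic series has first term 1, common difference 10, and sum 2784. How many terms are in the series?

Using S = n/2 × [2a + (n-1)d]
2784 = n/2 × [2(1) + (n-1)(10)]
2784 = n/2 × [2 + 10n - 10]
5568 = n × [-8 + 10n]
10n² + (-8)n - 5568 = 0
Discriminant: Δ = (-8)² - 4(10)(-5568) = 64 + 222720 = 222784
√Δ = 472
n = [-(-8) + √Δ] / (2·10) = (8 + 472) / 20 = 480 / 20 = 24
(The negative root is discarded since n must be a positive integer.)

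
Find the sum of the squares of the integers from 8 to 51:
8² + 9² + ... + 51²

Use ∑_{k=1}^{n} k² = n(n+1)(2n+1)/6, then subtract the first 7 terms.
∑_{k=1}^{51} k² = 51×52×103/6 = 45526
∑_{k=1}^{7} k² = 7×8×15/6 = 140
∑_{k=8}^{51} k² = 45526 - 140 = 45386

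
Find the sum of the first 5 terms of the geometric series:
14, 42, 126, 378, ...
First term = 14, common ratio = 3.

Sₙ = a(1 - rⁿ) / (1 - r)
S_5 = 14(1 - 3^5) / (1 - 3)
S_5 = 14(1 - 243) / (-2)
S_5 = 1694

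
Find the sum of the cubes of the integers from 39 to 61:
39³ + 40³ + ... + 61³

Use ∑_{k=1}^{n} k³ = [n(n+1)/2]², then subtract the first 38 terms.
∑_{k=1}^{61} k³ = [61×62/2]² = 1891² = 3575881
∑_{k=1}^{38} k³ = [38×39/2]² = 741² = 549081
∑_{k=39}^{61} k³ = 3575881 - 549081 = 3026800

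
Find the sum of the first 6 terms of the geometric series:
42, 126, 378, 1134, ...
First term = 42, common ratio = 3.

Sₙ = a(1 - rⁿ) / (1 - r)
S_6 = 42(1 - 3^6) / (1 - 3)
S_6 = 42(1 - 729) / (-2)
S_6 = 15288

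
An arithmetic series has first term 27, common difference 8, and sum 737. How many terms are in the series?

Using S = n/2 × [2a + (n-1)d]
737 = n/2 × [2(27) + (n-1)(8)]
737 = n/2 × [54 + 8n - 8]
1474 = n × [46 + 8n]
8n² + (46)n - 1474 = 0
Discriminant: Δ = (46)² - 4(8)(-1474) = 2116 + 47168 = 49284
√Δ = 222
n = [-(46) + √Δ] / (2·8) = (-46 + 222) / 16 = 176 / 16 = 11
(The negative root is discarded since n must be a positive integer.)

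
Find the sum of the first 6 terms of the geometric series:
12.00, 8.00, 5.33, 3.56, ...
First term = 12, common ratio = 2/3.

Sₙ = a(1 - rⁿ) / (1 - r)
S_6 = 12(1 - (2/3)^6) / (1 - (2/3))
S_6 = 12(1 - (64/729)) / (1/3)
S_6 = 2660/81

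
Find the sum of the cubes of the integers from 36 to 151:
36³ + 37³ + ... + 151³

Use ∑_{k=1}^{n} k³ = [n(n+1)/2]², then subtract the first 35 terms.
∑_{k=1}^{151} k³ = [151×152/2]² = 11476² = 131698576
∑_{k=1}^{35} k³ = [35×36/2]² = 630² = 396900
∑_{k=36}^{151} k³ = 131698576 - 396900 = 131301676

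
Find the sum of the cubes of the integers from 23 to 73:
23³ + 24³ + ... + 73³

Use ∑_{k=1}^{n} k³ = [n(n+1)/2]², then subtract the first 22 terms.
∑_{k=1}^{73} k³ = [73×74/2]² = 2701² = 7295401
∑_{k=1}^{22} k³ = [22×23/2]² = 253² = 64009
∑_{k=23}^{73} k³ = 7295401 - 64009 = 7231392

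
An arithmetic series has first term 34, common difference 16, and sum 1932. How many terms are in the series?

Using S = n/2 × [2a + (n-1)d]
1932 = n/2 × [2(34) + (n-1)(16)]
1932 = n/2 × [68 + 16n - 16]
3864 = n × [52 + 16n]
16n² + (52)n - 3864 = 0
Discriminant: Δ = (52)² - 4(16)(-3864) = 2704 + 247296 = 250000
√Δ = 500
n = [-(52) + √Δ] / (2·16) = (-52 + 500) / 32 = 448 / 32 = 14
(The negative root is discarded since n must be a positive integer.)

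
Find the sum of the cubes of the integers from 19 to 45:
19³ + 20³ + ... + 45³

Use ∑_{k=1}^{n} k³ = [n(n+1)/2]², then subtract the first 18 terms.
∑_{k=1}^{45} k³ = [45×46/2]² = 1035² = 1071225
∑_{k=1}^{18} k³ = [18×19/2]² = 171² = 29241
∑_{k=19}^{45} k³ = 1071225 - 29241 = 1041984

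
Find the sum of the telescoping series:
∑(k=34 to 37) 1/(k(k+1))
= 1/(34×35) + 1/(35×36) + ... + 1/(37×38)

Partial fractions: 1/(k(k+1)) = 1/k - 1/(k+1)
The series telescopes:
= (1/34 - 1/35) + (1/35 - 1/36) + ... + (1/37 - 1/38)
= 1/34 - 1/38
= 1/323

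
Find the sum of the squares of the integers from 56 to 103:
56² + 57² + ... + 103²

Use ∑_{k=1}^{n} k² = n(n+1)(2n+1)/6, then subtract the first 55 terms.
∑_{k=1}^{103} k² = 103×104×207/6 = 369564
∑_{k=1}^{55} k² = 55×56×111/6 = 56980
∑_{k=56}^{103} k² = 369564 - 56980 = 312584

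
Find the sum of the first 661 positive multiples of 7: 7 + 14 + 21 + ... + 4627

Factor out 7: = 7(1 + 2 + ... + 661) = 7 × n(n+1)/2
= 7 × 661×662/2
= 7 × 218791
= 1531537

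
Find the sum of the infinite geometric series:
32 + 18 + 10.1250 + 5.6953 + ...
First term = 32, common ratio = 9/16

For |r| < 1, S = a / (1 - r)
S = 32 / (1 - (9/16))
S = 32 / (7/16)
S = 512/7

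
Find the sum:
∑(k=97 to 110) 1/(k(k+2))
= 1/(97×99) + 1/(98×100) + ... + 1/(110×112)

Partial fractions: 1/(k(k+2)) = (1/2)[1/k - 1/(k+2)]
Telescoping leaves the first two and last two terms:
= (1/2)[1/97 + 1/98 - 1/111 - 1/112]
= 21743/16882656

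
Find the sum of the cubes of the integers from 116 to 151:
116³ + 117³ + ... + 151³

Use ∑_{k=1}^{n} k³ = [n(n+1)/2]², then subtract the first 115 terms.
∑_{k=1}^{151} k³ = [151×152/2]² = 11476² = 131698576
∑_{k=1}^{115} k³ = [115×116/2]² = 6670² = 44488900
∑_{k=116}^{151} k³ = 131698576 - 44488900 = 87209676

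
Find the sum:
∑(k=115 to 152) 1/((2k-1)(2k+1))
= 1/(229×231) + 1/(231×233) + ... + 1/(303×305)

Partial fractions: 1/((2k-1)(2k+1)) = (1/2)[1/(2k-1) - 1/(2k+1)]
The series telescopes:
= (1/2)[1/229 - 1/305]
= 38/69845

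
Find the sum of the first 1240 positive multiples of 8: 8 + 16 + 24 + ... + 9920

Factor out 8: = 8(1 + 2 + ... + 1240) = 8 × n(n+1)/2
= 8 × 1240×1241/2
= 8 × 769420
= 6155360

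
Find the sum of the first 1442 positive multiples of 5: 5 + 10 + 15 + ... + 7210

Factor out 5: = 5(1 + 2 + ... + 1442) = 5 × n(n+1)/2
= 5 × 1442×1443/2
= 5 × 1040403
= 5202015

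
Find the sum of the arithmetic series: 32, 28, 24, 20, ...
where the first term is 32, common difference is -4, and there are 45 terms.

Sₙ = n/2 × (first + last)
Last term = a + (n-1)d = 32 + (45-1)×(-4) = -144
S_45 = 45/2 × (32 + (-144))
S_45 = 45/2 × (-112) = -2520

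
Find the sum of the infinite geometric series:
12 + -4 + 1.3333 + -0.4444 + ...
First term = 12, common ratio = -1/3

For |r| < 1, S = a / (1 - r)
S = 12 / (1 - (-1/3))
S = 12 / (4/3)
S = 9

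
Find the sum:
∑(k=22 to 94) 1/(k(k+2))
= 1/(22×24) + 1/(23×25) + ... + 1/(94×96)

Partial fractions: 1/(k(k+2)) = (1/2)[1/k - 1/(k+2)]
Telescoping leaves the first two and last two terms:
= (1/2)[1/22 + 1/23 - 1/95 - 1/96]
= 156877/4614720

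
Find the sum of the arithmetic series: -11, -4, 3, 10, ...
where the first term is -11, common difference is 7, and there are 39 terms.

Sₙ = n/2 × (first + last)
Last term = a + (n-1)d = -11 + (39-1)×7 = 255
S_39 = 39/2 × (-11 + 255)
S_39 = 39/2 × 244 = 4758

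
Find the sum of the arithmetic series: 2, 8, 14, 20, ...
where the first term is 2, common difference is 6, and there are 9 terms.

Sₙ = n/2 × (first + last)
Last term = a + (n-1)d = 2 + (9-1)×6 = 50
S_9 = 9/2 × (2 + 50)
S_9 = 9/2 × 52 = 234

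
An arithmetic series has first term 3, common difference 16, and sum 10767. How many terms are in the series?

Using S = n/2 × [2a + (n-1)d]
10767 = n/2 × [2(3) + (n-1)(16)]
10767 = n/2 × [6 + 16n - 16]
21534 = n × [-10 + 16n]
16n² + (-10)n - 21534 = 0
Discriminant: Δ = (-10)² - 4(16)(-21534) = 100 + 1378176 = 1378276
√Δ = 1174
n = [-(-10) + √Δ] / (2·16) = (10 + 1174) / 32 = 1184 / 32 = 37
(The negative root is discarded since n must be a positive integer.)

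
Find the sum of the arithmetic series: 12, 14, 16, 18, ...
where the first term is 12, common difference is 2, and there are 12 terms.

Sₙ = n/2 × (first + last)
Last term = a + (n-1)d = 12 + (12-1)×2 = 34
S_12 = 12/2 × (12 + 34)
S_12 = 12/2 × 46 = 276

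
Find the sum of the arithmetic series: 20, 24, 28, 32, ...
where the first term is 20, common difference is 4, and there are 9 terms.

Sₙ = n/2 × (first + last)
Last term = a + (n-1)d = 20 + (9-1)×4 = 52
S_9 = 9/2 × (20 + 52)
S_9 = 9/2 × 72 = 324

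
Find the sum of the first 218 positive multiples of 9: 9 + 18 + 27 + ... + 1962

Factor out 9: = 9(1 + 2 + ... + 218) = 9 × n(n+1)/2
= 9 × 218×219/2
= 9 × 23871
= 214839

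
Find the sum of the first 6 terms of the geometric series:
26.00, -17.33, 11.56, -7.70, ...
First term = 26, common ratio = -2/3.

Sₙ = a(1 - rⁿ) / (1 - r)
S_6 = 26(1 - (-2/3)^6) / (1 - (-2/3))
S_6 = 26(1 - (64/729)) / (5/3)
S_6 = 3458/243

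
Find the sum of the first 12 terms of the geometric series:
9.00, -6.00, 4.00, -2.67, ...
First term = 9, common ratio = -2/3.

Sₙ = a(1 - rⁿ) / (1 - r)
S_12 = 9(1 - (-2/3)^12) / (1 - (-2/3))
S_12 = 9(1 - (4096/531441)) / (5/3)
S_12 = 105469/19683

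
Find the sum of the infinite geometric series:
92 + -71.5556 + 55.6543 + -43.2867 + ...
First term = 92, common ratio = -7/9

For |r| < 1, S = a / (1 - r)
S = 92 / (1 - (-7/9))
S = 92 / (16/9)
S = 207/4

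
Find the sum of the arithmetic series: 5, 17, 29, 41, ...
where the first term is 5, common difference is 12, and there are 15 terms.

Sₙ = n/2 × (first + last)
Last term = a + (n-1)d = 5 + (15-1)×12 = 173
S_15 = 15/2 × (5 + 173)
S_15 = 15/2 × 178 = 1335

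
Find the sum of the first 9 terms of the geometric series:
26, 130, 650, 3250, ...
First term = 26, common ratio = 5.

Sₙ = a(1 - rⁿ) / (1 - r)
S_9 = 26(1 - 5^9) / (1 - 5)
S_9 = 26(1 - 1953125) / (-4)
S_9 = 12695306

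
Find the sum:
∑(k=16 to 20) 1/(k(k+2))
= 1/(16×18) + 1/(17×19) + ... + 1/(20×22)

Partial fractions: 1/(k(k+2)) = (1/2)[1/k - 1/(k+2)]
Telescoping leaves the first two and last two terms:
= (1/2)[1/16 + 1/17 - 1/21 - 1/22]
= 1775/125664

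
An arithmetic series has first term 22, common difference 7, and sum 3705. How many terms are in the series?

Using S = n/2 × [2a + (n-1)d]
3705 = n/2 × [2(22) + (n-1)(7)]
3705 = n/2 × [44 + 7n - 7]
7410 = n × [37 + 7n]
7n² + (37)n - 7410 = 0
Discriminant: Δ = (37)² - 4(7)(-7410) = 1369 + 207480 = 208849
√Δ = 457
n = [-(37) + √Δ] / (2·7) = (-37 + 457) / 14 = 420 / 14 = 30
(The negative root is discarded since n must be a positive integer.)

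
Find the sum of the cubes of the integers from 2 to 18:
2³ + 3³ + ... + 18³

Use ∑_{k=1}^{n} k³ = [n(n+1)/2]², then subtract the first 1 terms.
∑_{k=1}^{18} k³ = [18×19/2]² = 171² = 29241
∑_{k=1}^{1} k³ = [1×2/2]² = 1² = 1
∑_{k=2}^{18} k³ = 29241 - 1 = 29240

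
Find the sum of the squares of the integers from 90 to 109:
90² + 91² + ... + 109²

Use ∑_{k=1}^{n} k² = n(n+1)(2n+1)/6, then subtract the first 89 terms.
∑_{k=1}^{109} k² = 109×110×219/6 = 437635
∑_{k=1}^{89} k² = 89×90×179/6 = 238965
∑_{k=90}^{109} k² = 437635 - 238965 = 198670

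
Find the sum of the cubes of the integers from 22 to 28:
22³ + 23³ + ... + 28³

Use ∑_{k=1}^{n} k³ = [n(n+1)/2]², then subtract the first 21 terms.
∑_{k=1}^{28} k³ = [28×29/2]² = 406² = 164836
∑_{k=1}^{21} k³ = [21×22/2]² = 231² = 53361
∑_{k=22}^{28} k³ = 164836 - 53361 = 111475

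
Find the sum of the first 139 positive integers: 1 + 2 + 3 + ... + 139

Formula: ∑k = n(n+1)/2
= 139×140/2
= 19460/2
= 9730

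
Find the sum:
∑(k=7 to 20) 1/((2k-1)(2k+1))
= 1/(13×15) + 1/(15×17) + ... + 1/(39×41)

Partial fractions: 1/((2k-1)(2k+1)) = (1/2)[1/(2k-1) - 1/(2k+1)]
The series telescopes:
= (1/2)[1/13 - 1/41]
= 14/533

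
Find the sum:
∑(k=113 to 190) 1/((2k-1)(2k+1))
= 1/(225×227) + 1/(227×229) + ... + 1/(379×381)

Partial fractions: 1/((2k-1)(2k+1)) = (1/2)[1/(2k-1) - 1/(2k+1)]
The series telescopes:
= (1/2)[1/225 - 1/381]
= 26/28575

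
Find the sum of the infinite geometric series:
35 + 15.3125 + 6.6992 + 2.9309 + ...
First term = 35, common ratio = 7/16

For |r| < 1, S = a / (1 - r)
S = 35 / (1 - (7/16))
S = 35 / (9/16)
S = 560/9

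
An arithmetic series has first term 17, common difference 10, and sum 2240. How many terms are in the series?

Using S = n/2 × [2a + (n-1)d]
2240 = n/2 × [2(17) + (n-1)(10)]
2240 = n/2 × [34 + 10n - 10]
4480 = n × [24 + 10n]
10n² + (24)n - 4480 = 0
Discriminant: Δ = (24)² - 4(10)(-4480) = 576 + 179200 = 179776
√Δ = 424
n = [-(24) + √Δ] / (2·10) = (-24 + 424) / 20 = 400 / 20 = 20
(The negative root is discarded since n must be a positive integer.)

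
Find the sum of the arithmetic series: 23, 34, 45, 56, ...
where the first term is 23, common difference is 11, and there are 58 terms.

Sₙ = n/2 × (first + last)
Last term = a + (n-1)d = 23 + (58-1)×11 = 650
S_58 = 58/2 × (23 + 650)
S_58 = 58/2 × 673 = 19517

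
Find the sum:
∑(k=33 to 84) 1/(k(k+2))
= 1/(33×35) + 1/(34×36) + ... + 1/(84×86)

Partial fractions: 1/(k(k+2)) = (1/2)[1/k - 1/(k+2)]
Telescoping leaves the first two and last two terms:
= (1/2)[1/33 + 1/34 - 1/85 - 1/86]
= 4381/241230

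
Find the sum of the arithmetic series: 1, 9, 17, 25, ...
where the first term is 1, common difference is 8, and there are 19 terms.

Sₙ = n/2 × (first + last)
Last term = a + (n-1)d = 1 + (19-1)×8 = 145
S_19 = 19/2 × (1 + 145)
S_19 = 19/2 × 146 = 1387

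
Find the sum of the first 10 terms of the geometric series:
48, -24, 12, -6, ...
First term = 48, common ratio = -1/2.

Sₙ = a(1 - rⁿ) / (1 - r)
S_10 = 48(1 - (-1/2)^10) / (1 - (-1/2))
S_10 = 48(1 - (1/1024)) / (3/2)
S_10 = 1023/32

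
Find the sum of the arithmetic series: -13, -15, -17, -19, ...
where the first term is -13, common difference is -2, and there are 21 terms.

Sₙ = n/2 × (first + last)
Last term = a + (n-1)d = -13 + (21-1)×(-2) = -53
S_21 = 21/2 × (-13 + (-53))
S_21 = 21/2 × (-66) = -693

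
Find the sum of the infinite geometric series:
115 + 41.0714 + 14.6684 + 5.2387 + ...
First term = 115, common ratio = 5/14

For |r| < 1, S = a / (1 - r)
S = 115 / (1 - (5/14))
S = 115 / (9/14)
S = 1610/9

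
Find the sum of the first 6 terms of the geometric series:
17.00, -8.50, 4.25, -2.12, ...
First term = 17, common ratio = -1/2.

Sₙ = a(1 - rⁿ) / (1 - r)
S_6 = 17(1 - (-1/2)^6) / (1 - (-1/2))
S_6 = 17(1 - (1/64)) / (3/2)
S_6 = 357/32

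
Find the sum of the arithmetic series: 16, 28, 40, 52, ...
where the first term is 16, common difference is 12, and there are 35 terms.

Sₙ = n/2 × (first + last)
Last term = a + (n-1)d = 16 + (35-1)×12 = 424
S_35 = 35/2 × (16 + 424)
S_35 = 35/2 × 440 = 7700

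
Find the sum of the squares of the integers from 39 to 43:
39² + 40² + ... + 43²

Use ∑_{k=1}^{n} k² = n(n+1)(2n+1)/6, then subtract the first 38 terms.
∑_{k=1}^{43} k² = 43×44×87/6 = 27434
∑_{k=1}^{38} k² = 38×39×77/6 = 19019
∑_{k=39}^{43} k² = 27434 - 19019 = 8415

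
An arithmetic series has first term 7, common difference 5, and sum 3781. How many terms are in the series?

Using S = n/2 × [2a + (n-1)d]
3781 = n/2 × [2(7) + (n-1)(5)]
3781 = n/2 × [14 + 5n - 5]
7562 = n × [9 + 5n]
5n² + (9)n - 7562 = 0
Discriminant: Δ = (9)² - 4(5)(-7562) = 81 + 151240 = 151321
√Δ = 389
n = [-(9) + √Δ] / (2·5) = (-9 + 389) / 10 = 380 / 10 = 38
(The negative root is discarded since n must be a positive integer.)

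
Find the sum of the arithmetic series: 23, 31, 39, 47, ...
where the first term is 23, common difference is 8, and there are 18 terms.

Sₙ = n/2 × (first + last)
Last term = a + (n-1)d = 23 + (18-1)×8 = 159
S_18 = 18/2 × (23 + 159)
S_18 = 18/2 × 182 = 1638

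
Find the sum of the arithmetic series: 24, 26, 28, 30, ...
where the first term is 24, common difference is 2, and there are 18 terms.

Sₙ = n/2 × (first + last)
Last term = a + (n-1)d = 24 + (18-1)×2 = 58
S_18 = 18/2 × (24 + 58)
S_18 = 18/2 × 82 = 738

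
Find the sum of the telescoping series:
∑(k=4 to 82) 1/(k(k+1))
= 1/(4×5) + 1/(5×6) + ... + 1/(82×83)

Partial fractions: 1/(k(k+1)) = 1/k - 1/(k+1)
The series telescopes:
= (1/4 - 1/5) + (1/5 - 1/6) + ... + (1/82 - 1/83)
= 1/4 - 1/83
= 79/332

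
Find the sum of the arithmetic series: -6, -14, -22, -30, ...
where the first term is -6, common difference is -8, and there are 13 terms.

Sₙ = n/2 × (first + last)
Last term = a + (n-1)d = -6 + (13-1)×(-8) = -102
S_13 = 13/2 × (-6 + (-102))
S_13 = 13/2 × (-108) = -702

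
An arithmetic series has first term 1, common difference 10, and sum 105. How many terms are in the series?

Using S = n/2 × [2a + (n-1)d]
105 = n/2 × [2(1) + (n-1)(10)]
105 = n/2 × [2 + 10n - 10]
210 = n × [-8 + 10n]
10n² + (-8)n - 210 = 0
Discriminant: Δ = (-8)² - 4(10)(-210) = 64 + 8400 = 8464
√Δ = 92
n = [-(-8) + √Δ] / (2·10) = (8 + 92) / 20 = 100 / 20 = 5
(The negative root is discarded since n must be a positive integer.)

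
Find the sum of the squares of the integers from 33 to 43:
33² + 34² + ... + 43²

Use ∑_{k=1}^{n} k² = n(n+1)(2n+1)/6, then subtract the first 32 terms.
∑_{k=1}^{43} k² = 43×44×87/6 = 27434
∑_{k=1}^{32} k² = 32×33×65/6 = 11440
∑_{k=33}^{43} k² = 27434 - 11440 = 15994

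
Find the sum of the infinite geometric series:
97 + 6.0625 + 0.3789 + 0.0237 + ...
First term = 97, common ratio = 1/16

For |r| < 1, S = a / (1 - r)
S = 97 / (1 - (1/16))
S = 97 / (15/16)
S = 1552/15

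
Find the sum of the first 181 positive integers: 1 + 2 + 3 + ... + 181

Formula: ∑k = n(n+1)/2
= 181×182/2
= 32942/2
= 16471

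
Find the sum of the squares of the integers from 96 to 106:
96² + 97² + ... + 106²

Use ∑_{k=1}^{n} k² = n(n+1)(2n+1)/6, then subtract the first 95 terms.
∑_{k=1}^{106} k² = 106×107×213/6 = 402641
∑_{k=1}^{95} k² = 95×96×191/6 = 290320
∑_{k=96}^{106} k² = 402641 - 290320 = 112321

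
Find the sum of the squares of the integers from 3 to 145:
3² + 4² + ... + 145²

Use ∑_{k=1}^{n} k² = n(n+1)(2n+1)/6, then subtract the first 2 terms.
∑_{k=1}^{145} k² = 145×146×291/6 = 1026745
∑_{k=1}^{2} k² = 2×3×5/6 = 5
∑_{k=3}^{145} k² = 1026745 - 5 = 1026740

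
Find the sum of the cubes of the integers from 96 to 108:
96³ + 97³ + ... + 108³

Use ∑_{k=1}^{n} k³ = [n(n+1)/2]², then subtract the first 95 terms.
∑_{k=1}^{108} k³ = [108×109/2]² = 5886² = 34644996
∑_{k=1}^{95} k³ = [95×96/2]² = 4560² = 20793600
∑_{k=96}^{108} k³ = 34644996 - 20793600 = 13851396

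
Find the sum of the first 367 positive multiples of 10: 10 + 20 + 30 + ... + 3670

Factor out 10: = 10(1 + 2 + ... + 367) = 10 × n(n+1)/2
= 10 × 367×368/2
= 10 × 67528
= 675280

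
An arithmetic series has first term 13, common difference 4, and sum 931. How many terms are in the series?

Using S = n/2 × [2a + (n-1)d]
931 = n/2 × [2(13) + (n-1)(4)]
931 = n/2 × [26 + 4n - 4]
1862 = n × [22 + 4n]
4n² + (22)n - 1862 = 0
Discriminant: Δ = (22)² - 4(4)(-1862) = 484 + 29792 = 30276
√Δ = 174
n = [-(22) + √Δ] / (2·4) = (-22 + 174) / 8 = 152 / 8 = 19
(The negative root is discarded since n must be a positive integer.)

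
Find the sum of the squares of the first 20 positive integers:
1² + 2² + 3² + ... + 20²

Formula: ∑k² = n(n+1)(2n+1)/6
= 20×21×41/6
= 17220/6
= 2870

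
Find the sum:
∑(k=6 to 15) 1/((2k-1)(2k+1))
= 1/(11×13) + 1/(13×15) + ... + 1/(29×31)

Partial fractions: 1/((2k-1)(2k+1)) = (1/2)[1/(2k-1) - 1/(2k+1)]
The series telescopes:
= (1/2)[1/11 - 1/31]
= 10/341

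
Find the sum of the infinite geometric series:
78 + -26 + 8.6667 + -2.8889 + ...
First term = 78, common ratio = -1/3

For |r| < 1, S = a / (1 - r)
S = 78 / (1 - (-1/3))
S = 78 / (4/3)
S = 117/2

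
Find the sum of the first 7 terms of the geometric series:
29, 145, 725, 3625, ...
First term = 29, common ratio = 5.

Sₙ = a(1 - rⁿ) / (1 - r)
S_7 = 29(1 - 5^7) / (1 - 5)
S_7 = 29(1 - 78125) / (-4)
S_7 = 566399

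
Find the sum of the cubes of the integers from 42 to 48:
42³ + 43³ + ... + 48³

Use ∑_{k=1}^{n} k³ = [n(n+1)/2]², then subtract the first 41 terms.
∑_{k=1}^{48} k³ = [48×49/2]² = 1176² = 1382976
∑_{k=1}^{41} k³ = [41×42/2]² = 861² = 741321
∑_{k=42}^{48} k³ = 1382976 - 741321 = 641655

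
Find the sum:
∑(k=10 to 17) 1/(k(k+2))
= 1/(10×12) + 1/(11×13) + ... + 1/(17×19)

Partial fractions: 1/(k(k+2)) = (1/2)[1/k - 1/(k+2)]
Telescoping leaves the first two and last two terms:
= (1/2)[1/10 + 1/11 - 1/18 - 1/19]
= 389/9405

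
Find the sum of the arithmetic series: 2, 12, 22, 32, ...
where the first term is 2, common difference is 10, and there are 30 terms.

Sₙ = n/2 × (first + last)
Last term = a + (n-1)d = 2 + (30-1)×10 = 292
S_30 = 30/2 × (2 + 292)
S_30 = 30/2 × 294 = 4410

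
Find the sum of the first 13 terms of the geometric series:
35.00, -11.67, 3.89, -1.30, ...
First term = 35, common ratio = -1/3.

Sₙ = a(1 - rⁿ) / (1 - r)
S_13 = 35(1 - (-1/3)^13) / (1 - (-1/3))
S_13 = 35(1 - (-1/1594323)) / (4/3)
S_13 = 13950335/531441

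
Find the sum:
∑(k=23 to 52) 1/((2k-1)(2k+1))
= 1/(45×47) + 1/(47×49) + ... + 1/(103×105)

Partial fractions: 1/((2k-1)(2k+1)) = (1/2)[1/(2k-1) - 1/(2k+1)]
The series telescopes:
= (1/2)[1/45 - 1/105]
= 2/315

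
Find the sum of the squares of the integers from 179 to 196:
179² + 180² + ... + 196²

Use ∑_{k=1}^{n} k² = n(n+1)(2n+1)/6, then subtract the first 178 terms.
∑_{k=1}^{196} k² = 196×197×393/6 = 2529086
∑_{k=1}^{178} k² = 178×179×357/6 = 1895789
∑_{k=179}^{196} k² = 2529086 - 1895789 = 633297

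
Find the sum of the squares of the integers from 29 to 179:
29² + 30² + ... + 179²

Use ∑_{k=1}^{n} k² = n(n+1)(2n+1)/6, then subtract the first 28 terms.
∑_{k=1}^{179} k² = 179×180×359/6 = 1927830
∑_{k=1}^{28} k² = 28×29×57/6 = 7714
∑_{k=29}^{179} k² = 1927830 - 7714 = 1920116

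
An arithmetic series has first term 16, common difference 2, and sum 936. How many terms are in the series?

Using S = n/2 × [2a + (n-1)d]
936 = n/2 × [2(16) + (n-1)(2)]
936 = n/2 × [32 + 2n - 2]
1872 = n × [30 + 2n]
2n² + (30)n - 1872 = 0
Discriminant: Δ = (30)² - 4(2)(-1872) = 900 + 14976 = 15876
√Δ = 126
n = [-(30) + √Δ] / (2·2) = (-30 + 126) / 4 = 96 / 4 = 24
(The negative root is discarded since n must be a positive integer.)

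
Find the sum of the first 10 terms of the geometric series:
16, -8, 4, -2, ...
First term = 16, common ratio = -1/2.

Sₙ = a(1 - rⁿ) / (1 - r)
S_10 = 16(1 - (-1/2)^10) / (1 - (-1/2))
S_10 = 16(1 - (1/1024)) / (3/2)
S_10 = 341/32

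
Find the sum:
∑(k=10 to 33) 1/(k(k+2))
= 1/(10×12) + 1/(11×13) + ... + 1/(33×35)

Partial fractions: 1/(k(k+2)) = (1/2)[1/k - 1/(k+2)]
Telescoping leaves the first two and last two terms:
= (1/2)[1/10 + 1/11 - 1/34 - 1/35]
= 87/1309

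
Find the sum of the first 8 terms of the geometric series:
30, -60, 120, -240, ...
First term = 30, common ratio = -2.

Sₙ = a(1 - rⁿ) / (1 - r)
S_8 = 30(1 - (-2)^8) / (1 - (-2))
S_8 = 30(1 - 256) / (3)
S_8 = -2550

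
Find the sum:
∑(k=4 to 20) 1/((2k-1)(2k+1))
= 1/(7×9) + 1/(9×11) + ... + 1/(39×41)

Partial fractions: 1/((2k-1)(2k+1)) = (1/2)[1/(2k-1) - 1/(2k+1)]
The series telescopes:
= (1/2)[1/7 - 1/41]
= 17/287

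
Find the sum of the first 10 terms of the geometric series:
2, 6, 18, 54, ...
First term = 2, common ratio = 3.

Sₙ = a(1 - rⁿ) / (1 - r)
S_10 = 2(1 - 3^10) / (1 - 3)
S_10 = 2(1 - 59049) / (-2)
S_10 = 59048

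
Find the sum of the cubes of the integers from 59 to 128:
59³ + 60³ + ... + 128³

Use ∑_{k=1}^{n} k³ = [n(n+1)/2]², then subtract the first 58 terms.
∑_{k=1}^{128} k³ = [128×129/2]² = 8256² = 68161536
∑_{k=1}^{58} k³ = [58×59/2]² = 1711² = 2927521
∑_{k=59}^{128} k³ = 68161536 - 2927521 = 65234015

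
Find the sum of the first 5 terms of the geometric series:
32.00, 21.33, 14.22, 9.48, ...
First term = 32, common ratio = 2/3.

Sₙ = a(1 - rⁿ) / (1 - r)
S_5 = 32(1 - (2/3)^5) / (1 - (2/3))
S_5 = 32(1 - (32/243)) / (1/3)
S_5 = 6752/81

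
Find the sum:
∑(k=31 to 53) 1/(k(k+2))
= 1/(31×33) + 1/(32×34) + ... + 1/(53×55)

Partial fractions: 1/(k(k+2)) = (1/2)[1/k - 1/(k+2)]
Telescoping leaves the first two and last two terms:
= (1/2)[1/31 + 1/32 - 1/54 - 1/55]
= 39491/2946240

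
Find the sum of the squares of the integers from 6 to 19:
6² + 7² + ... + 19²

Use ∑_{k=1}^{n} k² = n(n+1)(2n+1)/6, then subtract the first 5 terms.
∑_{k=1}^{19} k² = 19×20×39/6 = 2470
∑_{k=1}^{5} k² = 5×6×11/6 = 55
∑_{k=6}^{19} k² = 2470 - 55 = 2415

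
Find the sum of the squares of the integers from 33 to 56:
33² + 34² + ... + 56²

Use ∑_{k=1}^{n} k² = n(n+1)(2n+1)/6, then subtract the first 32 terms.
∑_{k=1}^{56} k² = 56×57×113/6 = 60116
∑_{k=1}^{32} k² = 32×33×65/6 = 11440
∑_{k=33}^{56} k² = 60116 - 11440 = 48676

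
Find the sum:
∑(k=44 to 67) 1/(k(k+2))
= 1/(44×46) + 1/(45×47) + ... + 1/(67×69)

Partial fractions: 1/(k(k+2)) = (1/2)[1/k - 1/(k+2)]
Telescoping leaves the first two and last two terms:
= (1/2)[1/44 + 1/45 - 1/68 - 1/69]
= 6097/774180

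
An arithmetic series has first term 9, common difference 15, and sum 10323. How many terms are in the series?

Using S = n/2 × [2a + (n-1)d]
10323 = n/2 × [2(9) + (n-1)(15)]
10323 = n/2 × [18 + 15n - 15]
20646 = n × [3 + 15n]
15n² + (3)n - 20646 = 0
Discriminant: Δ = (3)² - 4(15)(-20646) = 9 + 1238760 = 1238769
√Δ = 1113
n = [-(3) + √Δ] / (2·15) = (-3 + 1113) / 30 = 1110 / 30 = 37
(The negative root is discarded since n must be a positive integer.)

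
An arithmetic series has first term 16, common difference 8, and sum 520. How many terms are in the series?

Using S = n/2 × [2a + (n-1)d]
520 = n/2 × [2(16) + (n-1)(8)]
520 = n/2 × [32 + 8n - 8]
1040 = n × [24 + 8n]
8n² + (24)n - 1040 = 0
Discriminant: Δ = (24)² - 4(8)(-1040) = 576 + 33280 = 33856
√Δ = 184
n = [-(24) + √Δ] / (2·8) = (-24 + 184) / 16 = 160 / 16 = 10
(The negative root is discarded since n must be a positive integer.)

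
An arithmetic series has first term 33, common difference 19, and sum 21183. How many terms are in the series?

Using S = n/2 × [2a + (n-1)d]
21183 = n/2 × [2(33) + (n-1)(19)]
21183 = n/2 × [66 + 19n - 19]
42366 = n × [47 + 19n]
19n² + (47)n - 42366 = 0
Discriminant: Δ = (47)² - 4(19)(-42366) = 2209 + 3219816 = 3222025
√Δ = 1795
n = [-(47) + √Δ] / (2·19) = (-47 + 1795) / 38 = 1748 / 38 = 46
(The negative root is discarded since n must be a positive integer.)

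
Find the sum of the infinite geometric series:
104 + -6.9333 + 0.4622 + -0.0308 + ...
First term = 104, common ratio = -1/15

For |r| < 1, S = a / (1 - r)
S = 104 / (1 - (-1/15))
S = 104 / (16/15)
S = 195/2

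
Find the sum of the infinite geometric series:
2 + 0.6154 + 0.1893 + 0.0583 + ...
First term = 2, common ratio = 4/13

For |r| < 1, S = a / (1 - r)
S = 2 / (1 - (4/13))
S = 2 / (9/13)
S = 26/9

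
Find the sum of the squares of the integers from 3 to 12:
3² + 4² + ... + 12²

Use ∑_{k=1}^{n} k² = n(n+1)(2n+1)/6, then subtract the first 2 terms.
∑_{k=1}^{12} k² = 12×13×25/6 = 650
∑_{k=1}^{2} k² = 2×3×5/6 = 5
∑_{k=3}^{12} k² = 650 - 5 = 645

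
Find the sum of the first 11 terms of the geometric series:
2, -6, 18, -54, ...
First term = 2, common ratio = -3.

Sₙ = a(1 - rⁿ) / (1 - r)
S_11 = 2(1 - (-3)^11) / (1 - (-3))
S_11 = 2(1 - (-177147)) / (4)
S_11 = 88574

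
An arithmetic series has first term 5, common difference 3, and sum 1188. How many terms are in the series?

Using S = n/2 × [2a + (n-1)d]
1188 = n/2 × [2(5) + (n-1)(3)]
1188 = n/2 × [10 + 3n - 3]
2376 = n × [7 + 3n]
3n² + (7)n - 2376 = 0
Discriminant: Δ = (7)² - 4(3)(-2376) = 49 + 28512 = 28561
√Δ = 169
n = [-(7) + √Δ] / (2·3) = (-7 + 169) / 6 = 162 / 6 = 27
(The negative root is discarded since n must be a positive integer.)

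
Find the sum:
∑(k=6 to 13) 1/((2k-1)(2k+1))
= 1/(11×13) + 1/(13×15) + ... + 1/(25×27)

Partial fractions: 1/((2k-1)(2k+1)) = (1/2)[1/(2k-1) - 1/(2k+1)]
The series telescopes:
= (1/2)[1/11 - 1/27]
= 8/297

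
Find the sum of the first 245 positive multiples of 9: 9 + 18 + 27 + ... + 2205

Factor out 9: = 9(1 + 2 + ... + 245) = 9 × n(n+1)/2
= 9 × 245×246/2
= 9 × 30135
= 271215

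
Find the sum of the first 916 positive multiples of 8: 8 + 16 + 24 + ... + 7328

Factor out 8: = 8(1 + 2 + ... + 916) = 8 × n(n+1)/2
= 8 × 916×917/2
= 8 × 419986
= 3359888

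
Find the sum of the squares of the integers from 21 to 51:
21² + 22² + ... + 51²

Use ∑_{k=1}^{n} k² = n(n+1)(2n+1)/6, then subtract the first 20 terms.
∑_{k=1}^{51} k² = 51×52×103/6 = 45526
∑_{k=1}^{20} k² = 20×21×41/6 = 2870
∑_{k=21}^{51} k² = 45526 - 2870 = 42656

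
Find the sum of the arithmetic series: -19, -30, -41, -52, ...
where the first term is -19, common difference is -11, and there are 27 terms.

Sₙ = n/2 × (first + last)
Last term = a + (n-1)d = -19 + (27-1)×(-11) = -305
S_27 = 27/2 × (-19 + (-305))
S_27 = 27/2 × (-324) = -4374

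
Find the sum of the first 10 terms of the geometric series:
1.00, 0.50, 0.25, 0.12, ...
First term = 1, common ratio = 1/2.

Sₙ = a(1 - rⁿ) / (1 - r)
S_10 = 1(1 - (1/2)^10) / (1 - (1/2))
S_10 = 1(1 - (1/1024)) / (1/2)
S_10 = 1023/512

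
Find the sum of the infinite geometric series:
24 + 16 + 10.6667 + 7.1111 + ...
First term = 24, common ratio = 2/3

For |r| < 1, S = a / (1 - r)
S = 24 / (1 - (2/3))
S = 24 / (1/3)
S = 72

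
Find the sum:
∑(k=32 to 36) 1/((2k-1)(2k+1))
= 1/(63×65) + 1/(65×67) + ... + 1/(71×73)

Partial fractions: 1/((2k-1)(2k+1)) = (1/2)[1/(2k-1) - 1/(2k+1)]
The series telescopes:
= (1/2)[1/63 - 1/73]
= 5/4599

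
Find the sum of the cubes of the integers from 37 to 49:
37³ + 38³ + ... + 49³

Use ∑_{k=1}^{n} k³ = [n(n+1)/2]², then subtract the first 36 terms.
∑_{k=1}^{49} k³ = [49×50/2]² = 1225² = 1500625
∑_{k=1}^{36} k³ = [36×37/2]² = 666² = 443556
∑_{k=37}^{49} k³ = 1500625 - 443556 = 1057069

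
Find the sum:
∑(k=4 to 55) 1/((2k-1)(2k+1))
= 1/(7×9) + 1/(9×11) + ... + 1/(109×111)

Partial fractions: 1/((2k-1)(2k+1)) = (1/2)[1/(2k-1) - 1/(2k+1)]
The series telescopes:
= (1/2)[1/7 - 1/111]
= 52/777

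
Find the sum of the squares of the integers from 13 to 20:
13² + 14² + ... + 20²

Use ∑_{k=1}^{n} k² = n(n+1)(2n+1)/6, then subtract the first 12 terms.
∑_{k=1}^{20} k² = 20×21×41/6 = 2870
∑_{k=1}^{12} k² = 12×13×25/6 = 650
∑_{k=13}^{20} k² = 2870 - 650 = 2220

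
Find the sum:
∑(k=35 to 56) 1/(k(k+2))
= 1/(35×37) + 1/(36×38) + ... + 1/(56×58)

Partial fractions: 1/(k(k+2)) = (1/2)[1/k - 1/(k+2)]
Telescoping leaves the first two and last two terms:
= (1/2)[1/35 + 1/36 - 1/57 - 1/58]
= 14971/1388520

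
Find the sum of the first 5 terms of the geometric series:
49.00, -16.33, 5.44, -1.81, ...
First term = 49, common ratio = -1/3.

Sₙ = a(1 - rⁿ) / (1 - r)
S_5 = 49(1 - (-1/3)^5) / (1 - (-1/3))
S_5 = 49(1 - (-1/243)) / (4/3)
S_5 = 2989/81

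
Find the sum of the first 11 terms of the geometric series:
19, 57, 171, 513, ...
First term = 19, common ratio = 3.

Sₙ = a(1 - rⁿ) / (1 - r)
S_11 = 19(1 - 3^11) / (1 - 3)
S_11 = 19(1 - 177147) / (-2)
S_11 = 1682887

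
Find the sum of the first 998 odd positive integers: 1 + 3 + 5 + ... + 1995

Sum of first n odd numbers = n²
= 998²
= 996004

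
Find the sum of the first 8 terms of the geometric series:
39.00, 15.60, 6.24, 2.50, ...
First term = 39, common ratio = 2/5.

Sₙ = a(1 - rⁿ) / (1 - r)
S_8 = 39(1 - (2/5)^8) / (1 - (2/5))
S_8 = 39(1 - (256/390625)) / (3/5)
S_8 = 5074797/78125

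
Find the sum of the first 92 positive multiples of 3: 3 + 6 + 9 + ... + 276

Factor out 3: = 3(1 + 2 + ... + 92) = 3 × n(n+1)/2
= 3 × 92×93/2
= 3 × 4278
= 12834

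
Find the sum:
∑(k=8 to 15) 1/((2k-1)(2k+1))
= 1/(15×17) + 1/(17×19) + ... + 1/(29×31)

Partial fractions: 1/((2k-1)(2k+1)) = (1/2)[1/(2k-1) - 1/(2k+1)]
The series telescopes:
= (1/2)[1/15 - 1/31]
= 8/465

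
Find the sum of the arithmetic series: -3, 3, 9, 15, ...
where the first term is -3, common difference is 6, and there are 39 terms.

Sₙ = n/2 × (first + last)
Last term = a + (n-1)d = -3 + (39-1)×6 = 225
S_39 = 39/2 × (-3 + 225)
S_39 = 39/2 × 222 = 4329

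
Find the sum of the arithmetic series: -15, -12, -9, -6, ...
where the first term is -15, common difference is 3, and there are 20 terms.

Sₙ = n/2 × (first + last)
Last term = a + (n-1)d = -15 + (20-1)×3 = 42
S_20 = 20/2 × (-15 + 42)
S_20 = 20/2 × 27 = 270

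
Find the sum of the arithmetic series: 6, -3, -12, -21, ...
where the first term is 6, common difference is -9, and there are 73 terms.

Sₙ = n/2 × (first + last)
Last term = a + (n-1)d = 6 + (73-1)×(-9) = -642
S_73 = 73/2 × (6 + (-642))
S_73 = 73/2 × (-636) = -23214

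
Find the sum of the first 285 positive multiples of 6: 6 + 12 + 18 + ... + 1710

Factor out 6: = 6(1 + 2 + ... + 285) = 6 × n(n+1)/2
= 6 × 285×286/2
= 6 × 40755
= 244530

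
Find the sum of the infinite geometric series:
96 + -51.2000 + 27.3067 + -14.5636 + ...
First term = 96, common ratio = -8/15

For |r| < 1, S = a / (1 - r)
S = 96 / (1 - (-8/15))
S = 96 / (23/15)
S = 1440/23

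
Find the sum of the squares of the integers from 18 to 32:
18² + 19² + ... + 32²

Use ∑_{k=1}^{n} k² = n(n+1)(2n+1)/6, then subtract the first 17 terms.
∑_{k=1}^{32} k² = 32×33×65/6 = 11440
∑_{k=1}^{17} k² = 17×18×35/6 = 1785
∑_{k=18}^{32} k² = 11440 - 1785 = 9655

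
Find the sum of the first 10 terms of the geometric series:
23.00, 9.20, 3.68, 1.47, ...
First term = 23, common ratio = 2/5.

Sₙ = a(1 - rⁿ) / (1 - r)
S_10 = 23(1 - (2/5)^10) / (1 - (2/5))
S_10 = 23(1 - (1024/9765625)) / (3/5)
S_10 = 74861941/1953125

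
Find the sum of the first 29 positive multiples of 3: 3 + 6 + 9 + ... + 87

Factor out 3: = 3(1 + 2 + ... + 29) = 3 × n(n+1)/2
= 3 × 29×30/2
= 3 × 435
= 1305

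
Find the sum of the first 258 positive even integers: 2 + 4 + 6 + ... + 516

Sum of first n even numbers = n(n+1)
= 258×259
= 66822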